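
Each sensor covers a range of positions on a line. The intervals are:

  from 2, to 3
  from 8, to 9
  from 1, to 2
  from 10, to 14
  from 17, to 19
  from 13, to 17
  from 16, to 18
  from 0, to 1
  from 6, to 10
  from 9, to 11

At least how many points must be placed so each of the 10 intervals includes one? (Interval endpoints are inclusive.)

Process intervals by earliest right end; each time one isn't hit yet, stab at its right endpoint.
By right end: [0,1]  [1,2]  [2,3]  [8,9]  [6,10]  [9,11]  [10,14]  [13,17]  [16,18]  [17,19]
[0,1] uncovered → point at 1; [2,3] uncovered → point at 3; [8,9] uncovered → point at 9; [10,14] uncovered → point at 14; [16,18] uncovered → point at 18.
Points: 1, 3, 9, 14, 18 (5 total).

5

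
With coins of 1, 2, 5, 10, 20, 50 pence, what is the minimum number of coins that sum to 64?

Greedy: take as many of the largest coin as possible, then repeat with the remainder.
64 = 1×50 + 1×10 + 2×2
Total coins = 1 + 1 + 2 = 4

4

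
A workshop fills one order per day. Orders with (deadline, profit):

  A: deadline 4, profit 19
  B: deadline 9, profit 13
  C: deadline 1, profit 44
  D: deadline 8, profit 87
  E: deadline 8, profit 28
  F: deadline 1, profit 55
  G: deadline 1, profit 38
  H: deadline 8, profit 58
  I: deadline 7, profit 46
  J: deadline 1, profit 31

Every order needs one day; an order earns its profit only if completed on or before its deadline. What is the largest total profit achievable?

306

Profit order: D=87 H=58 F=55 I=46 C=44 G=38 J=31 E=28 A=19 B=13
Assign: D→slot 8, H→slot 7, F→slot 1, I→slot 6, C skipped, G skipped, J skipped, E→slot 5, A→slot 4, B→slot 9.
Slots: [1:F] [4:A] [5:E] [6:I] [7:H] [8:D] [9:B]
Profit = 55 + 19 + 28 + 46 + 58 + 87 + 13 = 306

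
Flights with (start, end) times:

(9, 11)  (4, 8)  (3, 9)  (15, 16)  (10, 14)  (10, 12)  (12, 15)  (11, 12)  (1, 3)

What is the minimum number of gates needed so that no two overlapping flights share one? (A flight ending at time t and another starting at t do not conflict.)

3

Count concurrent intervals with a sweep; the peak is the room count.
Events (time:±→running): 1:+→1 3:-→0 3:+→1 4:+→2 8:-→1 9:-→0 9:+→1 10:+→2 10:+→3 … peak 3.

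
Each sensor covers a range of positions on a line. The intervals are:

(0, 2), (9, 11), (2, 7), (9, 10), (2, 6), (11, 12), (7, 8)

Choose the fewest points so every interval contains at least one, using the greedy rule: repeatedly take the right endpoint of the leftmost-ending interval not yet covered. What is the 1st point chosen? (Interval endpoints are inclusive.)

Process intervals by earliest right end; each time one isn't hit yet, stab at its right endpoint.
By right end: [0,2]  [2,6]  [2,7]  [7,8]  [9,10]  [9,11]  [11,12]
[0,2] uncovered → point at 2; [7,8] uncovered → point at 8; [9,10] uncovered → point at 10; [11,12] uncovered → point at 12.
Points: 2, 8, 10, 12 (4 total).

2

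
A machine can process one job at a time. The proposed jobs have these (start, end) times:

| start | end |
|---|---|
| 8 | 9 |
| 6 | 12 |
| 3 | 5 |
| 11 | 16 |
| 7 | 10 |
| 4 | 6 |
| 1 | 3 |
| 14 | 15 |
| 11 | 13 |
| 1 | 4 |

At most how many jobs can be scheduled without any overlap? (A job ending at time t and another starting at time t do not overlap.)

Sorted by end: (1,3)  (1,4)  (3,5)  (4,6)  (8,9)  (7,10)  (6,12)  (11,13)  (14,15)  (11,16)
take (1,3); skip (1,4); take (3,5); take (8,9); skip (6,12); take (11,13); take (14,15).
Selected 5 jobs.

5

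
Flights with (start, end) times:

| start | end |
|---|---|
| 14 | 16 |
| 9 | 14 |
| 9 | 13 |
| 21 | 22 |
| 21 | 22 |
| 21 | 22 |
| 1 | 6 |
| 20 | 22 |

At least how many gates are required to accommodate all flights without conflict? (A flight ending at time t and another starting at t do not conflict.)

Count concurrent intervals with a sweep; the peak is the room count.
Events (time:±→running): 1:+→1 6:-→0 9:+→1 9:+→2 13:-→1 14:-→0 14:+→1 16:-→0 20:+→1 21:+→2 21:+→3 21:+→4 … peak 4.

4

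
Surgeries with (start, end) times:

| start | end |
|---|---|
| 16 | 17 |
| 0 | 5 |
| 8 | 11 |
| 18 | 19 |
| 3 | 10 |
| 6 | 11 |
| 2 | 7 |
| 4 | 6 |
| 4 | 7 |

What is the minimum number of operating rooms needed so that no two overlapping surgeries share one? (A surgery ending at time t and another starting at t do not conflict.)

5

Events (time:±→running): 0:+→1 2:+→2 3:+→3 4:+→4 4:+→5 … peak 5.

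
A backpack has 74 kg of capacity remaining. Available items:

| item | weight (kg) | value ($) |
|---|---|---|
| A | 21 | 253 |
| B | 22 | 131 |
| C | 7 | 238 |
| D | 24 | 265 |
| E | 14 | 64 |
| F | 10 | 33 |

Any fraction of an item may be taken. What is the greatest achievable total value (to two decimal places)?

Ratios (sorted): C 34.00, A 12.05, D 11.04, B 5.95, E 4.57, F 3.30
take C (7 @ 238); take A (21 @ 253); take D (24 @ 265); take B (22 @ 131). Capacity used 74/74.
Total value = 887.00

887.00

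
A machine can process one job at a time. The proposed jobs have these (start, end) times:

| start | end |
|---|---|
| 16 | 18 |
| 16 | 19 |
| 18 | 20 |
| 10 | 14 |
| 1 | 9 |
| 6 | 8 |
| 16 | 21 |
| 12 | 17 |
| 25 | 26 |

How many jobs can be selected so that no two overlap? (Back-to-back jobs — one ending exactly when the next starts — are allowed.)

Greedy by earliest finish: after sorting by end time, pick each interval compatible with the last pick.
By end time: (6,8), (1,9), (10,14), (12,17), (16,18), (16,19), (18,20), (16,21), (25,26).
Pick (6,8); next start ≥ 8 → (10,14); next start ≥ 14 → (16,18); next start ≥ 18 → (18,20); next start ≥ 20 → (25,26).
Selected 5 jobs.

5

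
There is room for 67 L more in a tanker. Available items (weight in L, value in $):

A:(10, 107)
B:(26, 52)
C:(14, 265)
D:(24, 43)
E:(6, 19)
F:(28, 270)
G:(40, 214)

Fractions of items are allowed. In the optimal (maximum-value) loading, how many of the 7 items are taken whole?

Sort by value per unit weight and fill in that order.
Order: C (265/14=18.93) > A (107/10=10.70) > F (270/28=9.64) > G (214/40=5.35) > E (19/6=3.17) > B (52/26=2.00) > D (43/24=1.79)
Fill: take C (14 @ 265) → take A (10 @ 107) → take F (28 @ 270) → take 15/40 of G → 80.25; 67/67 used.
3 item(s) taken whole; one partial (take 15/40 of G).

3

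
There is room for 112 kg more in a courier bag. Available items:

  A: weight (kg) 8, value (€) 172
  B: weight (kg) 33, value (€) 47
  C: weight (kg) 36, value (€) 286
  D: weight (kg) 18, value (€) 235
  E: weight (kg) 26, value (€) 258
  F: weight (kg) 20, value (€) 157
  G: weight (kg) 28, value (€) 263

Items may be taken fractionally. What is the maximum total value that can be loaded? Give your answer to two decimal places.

Order: A (172/8=21.50) > D (235/18=13.06) > E (258/26=9.92) > G (263/28=9.39) > C (286/36=7.94) > F (157/20=7.85) > B (47/33=1.42)
Fill: take A (8 @ 172) → take D (18 @ 235) → take E (26 @ 258) → take G (28 @ 263) → take 32/36 of C → 254.22; 112/112 used.
Total value = 1182.22

1182.22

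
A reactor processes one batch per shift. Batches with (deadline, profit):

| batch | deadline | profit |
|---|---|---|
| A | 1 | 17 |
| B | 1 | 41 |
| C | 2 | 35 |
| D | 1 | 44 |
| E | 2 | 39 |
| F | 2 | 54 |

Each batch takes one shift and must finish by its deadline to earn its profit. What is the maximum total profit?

By profit: F(d2,54), D(d1,44), B(d1,41), E(d2,39), C(d2,35), A(d1,17)
F→slot 2; D→slot 1; B skipped; E skipped; C skipped; A skipped.
Profit = 44 + 54 = 98

98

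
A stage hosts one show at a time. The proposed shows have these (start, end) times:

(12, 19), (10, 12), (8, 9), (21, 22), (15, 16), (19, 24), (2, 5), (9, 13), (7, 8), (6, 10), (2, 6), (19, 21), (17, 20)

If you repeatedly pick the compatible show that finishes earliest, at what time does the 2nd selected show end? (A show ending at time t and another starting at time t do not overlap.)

8

By end time: (2,5), (2,6), (7,8), (8,9), (6,10), (10,12), (9,13), (15,16), (12,19), (17,20), (19,21), (21,22), (19,24).
Pick (2,5); next start ≥ 5 → (7,8); next start ≥ 8 → (8,9); next start ≥ 9 → (10,12); next start ≥ 12 → (15,16); next start ≥ 16 → (17,20); next start ≥ 20 → (21,22).
Selected: (2,5) (7,8) (8,9) (10,12) (15,16) (17,20) (21,22)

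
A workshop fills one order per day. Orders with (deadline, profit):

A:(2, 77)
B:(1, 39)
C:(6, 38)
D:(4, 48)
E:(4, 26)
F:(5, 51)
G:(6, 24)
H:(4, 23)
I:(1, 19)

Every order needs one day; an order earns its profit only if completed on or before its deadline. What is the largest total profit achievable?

Take jobs in profit order; each goes to the latest open slot no later than its deadline.
Profit order: A=77 F=51 D=48 B=39 C=38 E=26 G=24 H=23 I=19
Assign: A→slot 2, F→slot 5, D→slot 4, B→slot 1, C→slot 6, E→slot 3, G skipped, H skipped, I skipped.
Slots: [1:B] [2:A] [3:E] [4:D] [5:F] [6:C]
Profit = 39 + 77 + 26 + 48 + 51 + 38 = 279

279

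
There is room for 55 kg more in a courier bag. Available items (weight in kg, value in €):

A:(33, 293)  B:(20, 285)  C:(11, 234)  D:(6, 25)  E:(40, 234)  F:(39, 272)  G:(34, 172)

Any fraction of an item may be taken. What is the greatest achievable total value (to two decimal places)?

732.09

Sort by value per unit weight and fill in that order.
Order: C (234/11=21.27) > B (285/20=14.25) > A (293/33=8.88) > F (272/39=6.97) > E (234/40=5.85) > G (172/34=5.06) > D (25/6=4.17)
Fill: take C (11 @ 234) → take B (20 @ 285) → take 24/33 of A → 213.09; 55/55 used.
Total value = 732.09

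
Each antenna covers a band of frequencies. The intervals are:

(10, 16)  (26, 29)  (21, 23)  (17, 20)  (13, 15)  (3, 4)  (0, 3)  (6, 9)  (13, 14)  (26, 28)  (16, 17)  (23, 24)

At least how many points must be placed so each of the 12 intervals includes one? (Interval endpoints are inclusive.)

Sorted: [0,3] [3,4] [6,9] [13,14] [13,15] [10,16] [16,17] [17,20] [21,23] [23,24] [26,28] [26,29]
{[0,3],[3,4]} hit by 3; {[6,9]} hit by 9; {[13,14],[13,15],[10,16]} hit by 14; {[16,17],[17,20]} hit by 17; {[21,23],[23,24]} hit by 23; {[26,28],[26,29]} hit by 28.
Points: 3, 9, 14, 17, 23, 28 (6 total).

6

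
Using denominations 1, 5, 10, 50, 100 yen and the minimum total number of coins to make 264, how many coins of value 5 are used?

0

264 = 2×100 + 1×50 + 1×10 + 4×1
Count of 5: 0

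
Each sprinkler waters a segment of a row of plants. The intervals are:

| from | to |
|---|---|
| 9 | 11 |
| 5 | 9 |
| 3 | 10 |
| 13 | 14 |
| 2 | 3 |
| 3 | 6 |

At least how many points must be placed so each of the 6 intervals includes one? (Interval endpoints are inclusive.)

Process intervals by earliest right end; each time one isn't hit yet, stab at its right endpoint.
Sorted: [2,3] [3,6] [5,9] [3,10] [9,11] [13,14]
{[2,3],[3,6]} hit by 3; {[5,9],[3,10],[9,11]} hit by 9; {[13,14]} hit by 14.
Points: 3, 9, 14 (3 total).

3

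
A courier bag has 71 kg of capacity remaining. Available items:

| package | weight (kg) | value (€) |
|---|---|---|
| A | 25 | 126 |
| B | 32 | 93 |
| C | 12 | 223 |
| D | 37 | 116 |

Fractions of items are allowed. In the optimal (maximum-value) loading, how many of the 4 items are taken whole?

2

Greedy by value/weight ratio, highest first.
Ratios (sorted): C 18.58, A 5.04, D 3.14, B 2.91
take C (12 @ 223); take A (25 @ 126); take 34/37 of D → 106.59. Capacity used 71/71.
2 item(s) taken whole; one partial (take 34/37 of D).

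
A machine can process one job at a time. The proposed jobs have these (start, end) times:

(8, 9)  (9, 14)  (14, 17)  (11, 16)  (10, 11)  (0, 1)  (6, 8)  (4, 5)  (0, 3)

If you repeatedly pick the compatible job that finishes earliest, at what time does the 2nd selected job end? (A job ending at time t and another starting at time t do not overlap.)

5

By end time: (0,1), (0,3), (4,5), (6,8), (8,9), (10,11), (9,14), (11,16), (14,17).
Pick (0,1); next start ≥ 1 → (4,5); next start ≥ 5 → (6,8); next start ≥ 8 → (8,9); next start ≥ 9 → (10,11); next start ≥ 11 → (11,16).
Selected: (0,1) (4,5) (6,8) (8,9) (10,11) (11,16)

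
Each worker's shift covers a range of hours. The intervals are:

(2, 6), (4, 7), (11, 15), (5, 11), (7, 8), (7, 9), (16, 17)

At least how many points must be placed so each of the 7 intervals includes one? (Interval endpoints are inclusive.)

4

Sort by right endpoint; whenever an interval is uncovered, place a point at its right end.
Sorted: [2,6] [4,7] [7,8] [7,9] [5,11] [11,15] [16,17]
{[2,6],[4,7]} hit by 6; {[7,8],[7,9],[5,11]} hit by 8; {[11,15]} hit by 15; {[16,17]} hit by 17.
Points: 6, 8, 15, 17 (4 total).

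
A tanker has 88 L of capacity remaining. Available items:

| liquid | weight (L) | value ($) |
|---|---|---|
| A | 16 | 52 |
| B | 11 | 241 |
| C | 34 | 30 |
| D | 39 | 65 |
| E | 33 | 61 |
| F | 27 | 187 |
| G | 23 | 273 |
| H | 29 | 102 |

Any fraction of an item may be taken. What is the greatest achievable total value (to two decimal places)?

Greedy by value/weight ratio, highest first.
Ratios (sorted): B 21.91, G 11.87, F 6.93, H 3.52, A 3.25, E 1.85, D 1.67, C 0.88
take B (11 @ 241); take G (23 @ 273); take F (27 @ 187); take 27/29 of H → 94.97. Capacity used 88/88.
Total value = 795.97

795.97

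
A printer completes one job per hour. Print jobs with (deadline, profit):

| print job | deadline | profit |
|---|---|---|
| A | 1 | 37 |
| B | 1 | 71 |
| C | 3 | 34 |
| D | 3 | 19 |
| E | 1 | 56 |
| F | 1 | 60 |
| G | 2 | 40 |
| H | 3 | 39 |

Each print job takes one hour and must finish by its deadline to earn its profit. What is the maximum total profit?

Profit order: B=71 F=60 E=56 G=40 H=39 A=37 C=34 D=19
Assign: B→slot 1, F skipped, E skipped, G→slot 2, H→slot 3, A skipped, C skipped, D skipped.
Slots: [1:B] [2:G] [3:H]
Profit = 71 + 40 + 39 = 150

150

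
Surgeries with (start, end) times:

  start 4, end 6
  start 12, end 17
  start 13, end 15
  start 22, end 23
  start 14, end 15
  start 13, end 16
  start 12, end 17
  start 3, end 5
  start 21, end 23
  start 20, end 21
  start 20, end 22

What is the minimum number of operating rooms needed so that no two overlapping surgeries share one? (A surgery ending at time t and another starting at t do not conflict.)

Count concurrent intervals with a sweep; the peak is the room count.
Events (time:±→running): 3:+→1 4:+→2 5:-→1 6:-→0 12:+→1 12:+→2 13:+→3 13:+→4 14:+→5 … peak 5.

5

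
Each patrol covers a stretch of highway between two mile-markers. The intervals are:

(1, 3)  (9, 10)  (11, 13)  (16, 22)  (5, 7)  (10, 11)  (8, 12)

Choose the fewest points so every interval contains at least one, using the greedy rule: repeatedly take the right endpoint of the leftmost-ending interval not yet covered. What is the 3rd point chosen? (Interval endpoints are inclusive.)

10

Process intervals by earliest right end; each time one isn't hit yet, stab at its right endpoint.
Sorted: [1,3] [5,7] [9,10] [10,11] [8,12] [11,13] [16,22]
{[1,3]} hit by 3; {[5,7]} hit by 7; {[9,10],[10,11],[8,12]} hit by 10; {[11,13]} hit by 13; {[16,22]} hit by 22.
Points: 3, 7, 10, 13, 22 (5 total).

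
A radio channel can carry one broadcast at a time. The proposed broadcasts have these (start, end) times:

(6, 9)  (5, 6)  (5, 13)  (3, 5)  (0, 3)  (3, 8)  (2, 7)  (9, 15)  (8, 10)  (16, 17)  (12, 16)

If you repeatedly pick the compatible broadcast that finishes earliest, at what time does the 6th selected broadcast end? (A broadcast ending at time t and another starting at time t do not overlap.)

17

Sorted by end: (0,3)  (3,5)  (5,6)  (2,7)  (3,8)  (6,9)  (8,10)  (5,13)  (9,15)  (12,16)  (16,17)
take (0,3); take (3,5); take (5,6); take (6,9); skip (5,13); take (9,15); take (16,17).
Selected: (0,3) (3,5) (5,6) (6,9) (9,15) (16,17)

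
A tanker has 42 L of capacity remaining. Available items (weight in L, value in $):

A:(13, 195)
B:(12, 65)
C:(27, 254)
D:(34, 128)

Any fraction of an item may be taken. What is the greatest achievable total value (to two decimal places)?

459.83

Order: A (195/13=15.00) > C (254/27=9.41) > B (65/12=5.42) > D (128/34=3.76)
Fill: take A (13 @ 195) → take C (27 @ 254) → take 2/12 of B → 10.83; 42/42 used.
Total value = 459.83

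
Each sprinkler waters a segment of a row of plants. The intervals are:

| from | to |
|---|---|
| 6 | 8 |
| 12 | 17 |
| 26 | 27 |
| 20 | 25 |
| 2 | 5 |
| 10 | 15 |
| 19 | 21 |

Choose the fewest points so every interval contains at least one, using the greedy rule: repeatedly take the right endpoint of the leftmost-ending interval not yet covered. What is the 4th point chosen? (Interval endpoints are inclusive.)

By right end: [2,5]  [6,8]  [10,15]  [12,17]  [19,21]  [20,25]  [26,27]
[2,5] uncovered → point at 5; [6,8] uncovered → point at 8; [10,15] uncovered → point at 15; [19,21] uncovered → point at 21; [26,27] uncovered → point at 27.
Points: 5, 8, 15, 21, 27 (5 total).

21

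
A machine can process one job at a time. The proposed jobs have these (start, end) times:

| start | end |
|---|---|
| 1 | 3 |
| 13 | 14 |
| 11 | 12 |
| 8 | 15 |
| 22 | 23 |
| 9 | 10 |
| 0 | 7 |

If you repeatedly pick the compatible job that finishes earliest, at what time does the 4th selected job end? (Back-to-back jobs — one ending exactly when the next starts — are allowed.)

Sort by end time and greedily take each interval whose start is ≥ the last chosen end.
Sorted by end: (1,3)  (0,7)  (9,10)  (11,12)  (13,14)  (8,15)  (22,23)
take (1,3); take (9,10); take (11,12); take (13,14); take (22,23).
Selected: (1,3) (9,10) (11,12) (13,14) (22,23)

14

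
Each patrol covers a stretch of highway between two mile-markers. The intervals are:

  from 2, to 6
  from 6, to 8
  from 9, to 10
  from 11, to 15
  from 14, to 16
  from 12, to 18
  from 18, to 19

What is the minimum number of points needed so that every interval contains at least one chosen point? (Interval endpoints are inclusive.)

4

By right end: [2,6]  [6,8]  [9,10]  [11,15]  [14,16]  [12,18]  [18,19]
[2,6] uncovered → point at 6; [9,10] uncovered → point at 10; [11,15] uncovered → point at 15; [18,19] uncovered → point at 19.
Points: 6, 10, 15, 19 (4 total).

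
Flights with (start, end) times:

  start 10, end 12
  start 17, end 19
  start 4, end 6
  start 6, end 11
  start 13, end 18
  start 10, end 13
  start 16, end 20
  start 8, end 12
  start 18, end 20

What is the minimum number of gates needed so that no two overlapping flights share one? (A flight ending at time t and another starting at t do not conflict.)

Events (time:±→running): 4:+→1 6:-→0 6:+→1 8:+→2 10:+→3 10:+→4 … peak 4.

4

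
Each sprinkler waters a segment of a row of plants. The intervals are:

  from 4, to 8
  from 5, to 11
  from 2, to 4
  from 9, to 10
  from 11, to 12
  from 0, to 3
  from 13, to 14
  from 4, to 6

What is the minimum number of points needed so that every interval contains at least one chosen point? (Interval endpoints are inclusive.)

Sorted: [0,3] [2,4] [4,6] [4,8] [9,10] [5,11] [11,12] [13,14]
{[0,3],[2,4]} hit by 3; {[4,6],[4,8]} hit by 6; {[9,10],[5,11]} hit by 10; {[11,12]} hit by 12; {[13,14]} hit by 14.
Points: 3, 6, 10, 12, 14 (5 total).

5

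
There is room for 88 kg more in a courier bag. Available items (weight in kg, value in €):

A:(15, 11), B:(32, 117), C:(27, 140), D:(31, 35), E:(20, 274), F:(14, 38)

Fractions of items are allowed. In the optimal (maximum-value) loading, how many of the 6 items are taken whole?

3

Order: E (274/20=13.70) > C (140/27=5.19) > B (117/32=3.66) > F (38/14=2.71) > D (35/31=1.13) > A (11/15=0.73)
Fill: take E (20 @ 274) → take C (27 @ 140) → take B (32 @ 117) → take 9/14 of F → 24.43; 88/88 used.
3 item(s) taken whole; one partial (take 9/14 of F).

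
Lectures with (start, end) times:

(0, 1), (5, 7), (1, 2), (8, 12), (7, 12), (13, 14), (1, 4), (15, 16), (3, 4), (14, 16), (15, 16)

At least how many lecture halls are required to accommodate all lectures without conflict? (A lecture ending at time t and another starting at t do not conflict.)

Count concurrent intervals with a sweep; the peak is the room count.
starts: [0, 1, 1, 3, 5, 7, 8, 13, 14, 15, 15]
ends:   [1, 2, 4, 4, 7, 12, 12, 14, 16, 16, 16]
s0→1 e1→0 s1→1 s1→2 e2→1 s3→2 e4→1 e4→0 s5→1 e7→0 s7→1 s8→2 e12→1 e12→0 s13→1 e14→0 s14→1 s15→2 s15→3  — peak 3.

3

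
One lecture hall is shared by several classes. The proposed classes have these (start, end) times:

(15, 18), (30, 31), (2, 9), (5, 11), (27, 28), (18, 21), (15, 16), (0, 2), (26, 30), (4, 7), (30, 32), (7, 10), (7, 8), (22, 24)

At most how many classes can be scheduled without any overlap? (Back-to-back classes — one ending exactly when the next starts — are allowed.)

8

Greedy by earliest finish: after sorting by end time, pick each interval compatible with the last pick.
By end time: (0,2), (4,7), (7,8), (2,9), (7,10), (5,11), (15,16), (15,18), (18,21), (22,24), (27,28), (26,30), (30,31), (30,32).
Pick (0,2); next start ≥ 2 → (4,7); next start ≥ 7 → (7,8); next start ≥ 8 → (15,16); next start ≥ 16 → (18,21); next start ≥ 21 → (22,24); next start ≥ 24 → (27,28); next start ≥ 28 → (30,31).
Selected 8 classes.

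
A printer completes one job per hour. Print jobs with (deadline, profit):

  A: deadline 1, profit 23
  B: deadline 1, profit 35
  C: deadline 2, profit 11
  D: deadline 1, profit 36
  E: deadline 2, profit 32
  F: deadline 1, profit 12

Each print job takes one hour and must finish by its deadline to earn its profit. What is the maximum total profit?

68

Sort by profit descending; place each in the latest free slot ≤ its deadline.
By profit: D(d1,36), B(d1,35), E(d2,32), A(d1,23), F(d1,12), C(d2,11)
D→slot 1; B skipped; E→slot 2; A skipped; F skipped; C skipped.
Profit = 36 + 32 = 68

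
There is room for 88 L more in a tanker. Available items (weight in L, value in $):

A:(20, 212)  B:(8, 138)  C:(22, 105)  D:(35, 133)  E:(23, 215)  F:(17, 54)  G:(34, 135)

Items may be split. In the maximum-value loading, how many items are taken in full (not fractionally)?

4

Order: B (138/8=17.25) > A (212/20=10.60) > E (215/23=9.35) > C (105/22=4.77) > G (135/34=3.97) > D (133/35=3.80) > F (54/17=3.18)
Fill: take B (8 @ 138) → take A (20 @ 212) → take E (23 @ 215) → take C (22 @ 105) → take 15/34 of G → 59.56; 88/88 used.
4 item(s) taken whole; one partial (take 15/34 of G).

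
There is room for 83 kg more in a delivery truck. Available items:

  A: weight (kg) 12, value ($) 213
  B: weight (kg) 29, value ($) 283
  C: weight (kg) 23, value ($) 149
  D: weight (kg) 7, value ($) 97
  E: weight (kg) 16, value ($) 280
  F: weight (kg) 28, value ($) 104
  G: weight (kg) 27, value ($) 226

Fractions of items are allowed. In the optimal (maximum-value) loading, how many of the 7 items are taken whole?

4

Sort by value per unit weight and fill in that order.
Ratios (sorted): A 17.75, E 17.50, D 13.86, B 9.76, G 8.37, C 6.48, F 3.71
take A (12 @ 213); take E (16 @ 280); take D (7 @ 97); take B (29 @ 283); take 19/27 of G → 159.04. Capacity used 83/83.
4 item(s) taken whole; one partial (take 19/27 of G).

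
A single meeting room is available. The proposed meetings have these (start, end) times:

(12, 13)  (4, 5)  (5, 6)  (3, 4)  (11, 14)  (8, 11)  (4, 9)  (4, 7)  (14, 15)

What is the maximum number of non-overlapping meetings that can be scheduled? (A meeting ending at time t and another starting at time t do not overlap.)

6

Order by finish time; keep every interval that doesn't clash with the previous kept one.
By end time: (3,4), (4,5), (5,6), (4,7), (4,9), (8,11), (12,13), (11,14), (14,15).
Pick (3,4); next start ≥ 4 → (4,5); next start ≥ 5 → (5,6); next start ≥ 6 → (8,11); next start ≥ 11 → (12,13); next start ≥ 13 → (14,15).
Selected 6 meetings.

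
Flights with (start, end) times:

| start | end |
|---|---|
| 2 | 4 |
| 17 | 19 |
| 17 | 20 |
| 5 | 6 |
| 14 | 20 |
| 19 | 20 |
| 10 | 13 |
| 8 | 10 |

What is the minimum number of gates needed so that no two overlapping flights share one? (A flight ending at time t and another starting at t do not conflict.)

Count concurrent intervals with a sweep; the peak is the room count.
Events (time:±→running): 2:+→1 4:-→0 5:+→1 6:-→0 8:+→1 10:-→0 10:+→1 13:-→0 14:+→1 17:+→2 17:+→3 … peak 3.

3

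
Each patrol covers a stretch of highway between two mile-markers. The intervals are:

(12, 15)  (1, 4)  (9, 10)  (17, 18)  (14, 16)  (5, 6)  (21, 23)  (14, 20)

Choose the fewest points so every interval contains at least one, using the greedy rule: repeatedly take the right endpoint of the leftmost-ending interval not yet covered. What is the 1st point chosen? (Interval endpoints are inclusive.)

Sorted: [1,4] [5,6] [9,10] [12,15] [14,16] [17,18] [14,20] [21,23]
{[1,4]} hit by 4; {[5,6]} hit by 6; {[9,10]} hit by 10; {[12,15],[14,16]} hit by 15; {[17,18],[14,20]} hit by 18; {[21,23]} hit by 23.
Points: 4, 6, 10, 15, 18, 23 (6 total).

4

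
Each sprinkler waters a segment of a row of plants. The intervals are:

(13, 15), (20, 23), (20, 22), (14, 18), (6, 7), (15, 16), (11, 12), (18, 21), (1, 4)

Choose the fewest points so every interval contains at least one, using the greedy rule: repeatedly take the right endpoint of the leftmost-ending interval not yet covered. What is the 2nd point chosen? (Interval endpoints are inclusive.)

Sorted: [1,4] [6,7] [11,12] [13,15] [15,16] [14,18] [18,21] [20,22] [20,23]
{[1,4]} hit by 4; {[6,7]} hit by 7; {[11,12]} hit by 12; {[13,15],[15,16],[14,18]} hit by 15; {[18,21],[20,22],[20,23]} hit by 21.
Points: 4, 7, 12, 15, 21 (5 total).

7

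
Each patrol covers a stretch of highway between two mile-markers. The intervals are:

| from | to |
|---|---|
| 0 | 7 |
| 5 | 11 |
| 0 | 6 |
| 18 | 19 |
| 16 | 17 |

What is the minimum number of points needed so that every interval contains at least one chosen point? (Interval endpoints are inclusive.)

Sorted: [0,6] [0,7] [5,11] [16,17] [18,19]
{[0,6],[0,7],[5,11]} hit by 6; {[16,17]} hit by 17; {[18,19]} hit by 19.
Points: 6, 17, 19 (3 total).

3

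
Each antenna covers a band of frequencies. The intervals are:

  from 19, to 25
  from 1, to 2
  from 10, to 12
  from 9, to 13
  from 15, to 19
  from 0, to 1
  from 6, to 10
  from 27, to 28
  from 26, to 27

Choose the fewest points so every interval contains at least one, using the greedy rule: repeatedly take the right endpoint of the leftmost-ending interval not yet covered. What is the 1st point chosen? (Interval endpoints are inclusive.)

Process intervals by earliest right end; each time one isn't hit yet, stab at its right endpoint.
By right end: [0,1]  [1,2]  [6,10]  [10,12]  [9,13]  [15,19]  [19,25]  [26,27]  [27,28]
[0,1] uncovered → point at 1; [6,10] uncovered → point at 10; [15,19] uncovered → point at 19; [26,27] uncovered → point at 27.
Points: 1, 10, 19, 27 (4 total).

1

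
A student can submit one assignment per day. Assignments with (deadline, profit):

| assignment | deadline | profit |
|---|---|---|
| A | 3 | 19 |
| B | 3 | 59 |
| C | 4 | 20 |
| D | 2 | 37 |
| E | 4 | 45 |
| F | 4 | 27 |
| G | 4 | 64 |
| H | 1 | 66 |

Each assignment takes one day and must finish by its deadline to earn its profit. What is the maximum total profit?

234

Sort by profit descending; place each in the latest free slot ≤ its deadline.
Profit order: H=66 G=64 B=59 E=45 D=37 F=27 C=20 A=19
Assign: H→slot 1, G→slot 4, B→slot 3, E→slot 2, D skipped, F skipped, C skipped, A skipped.
Slots: [1:H] [2:E] [3:B] [4:G]
Profit = 66 + 45 + 59 + 64 = 234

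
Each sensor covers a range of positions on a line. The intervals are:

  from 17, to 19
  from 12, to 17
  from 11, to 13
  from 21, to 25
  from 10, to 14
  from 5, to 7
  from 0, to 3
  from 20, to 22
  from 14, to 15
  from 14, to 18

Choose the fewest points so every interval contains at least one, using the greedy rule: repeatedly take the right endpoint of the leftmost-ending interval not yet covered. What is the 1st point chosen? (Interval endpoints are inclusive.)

Sort by right endpoint; whenever an interval is uncovered, place a point at its right end.
Sorted: [0,3] [5,7] [11,13] [10,14] [14,15] [12,17] [14,18] [17,19] [20,22] [21,25]
{[0,3]} hit by 3; {[5,7]} hit by 7; {[11,13],[10,14]} hit by 13; {[14,15],[12,17],[14,18]} hit by 15; {[17,19]} hit by 19; {[20,22],[21,25]} hit by 22.
Points: 3, 7, 13, 15, 19, 22 (6 total).

3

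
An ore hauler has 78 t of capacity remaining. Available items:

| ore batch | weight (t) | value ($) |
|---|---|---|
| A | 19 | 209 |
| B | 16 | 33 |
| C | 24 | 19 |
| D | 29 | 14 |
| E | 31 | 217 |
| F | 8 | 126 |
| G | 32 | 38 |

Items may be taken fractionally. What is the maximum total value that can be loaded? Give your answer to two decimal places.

589.75

Greedy by value/weight ratio, highest first.
Ratios (sorted): F 15.75, A 11.00, E 7.00, B 2.06, G 1.19, C 0.79, D 0.48
take F (8 @ 126); take A (19 @ 209); take E (31 @ 217); take B (16 @ 33); take 4/32 of G → 4.75. Capacity used 78/78.
Total value = 589.75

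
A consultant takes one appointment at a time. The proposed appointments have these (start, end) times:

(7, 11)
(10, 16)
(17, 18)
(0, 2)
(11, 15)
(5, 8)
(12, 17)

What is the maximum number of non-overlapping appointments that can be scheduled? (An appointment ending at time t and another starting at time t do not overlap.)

4

Sorted by end: (0,2)  (5,8)  (7,11)  (11,15)  (10,16)  (12,17)  (17,18)
take (0,2); take (5,8); take (11,15); skip (10,16); take (17,18).
Selected 4 appointments.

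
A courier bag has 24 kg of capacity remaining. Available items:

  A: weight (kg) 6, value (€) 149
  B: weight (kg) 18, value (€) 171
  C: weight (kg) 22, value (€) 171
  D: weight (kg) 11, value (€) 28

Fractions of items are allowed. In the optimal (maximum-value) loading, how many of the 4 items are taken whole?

2

Order: A (149/6=24.83) > B (171/18=9.50) > C (171/22=7.77) > D (28/11=2.55)
Fill: take A (6 @ 149) → take B (18 @ 171); 24/24 used.
2 item(s) taken whole.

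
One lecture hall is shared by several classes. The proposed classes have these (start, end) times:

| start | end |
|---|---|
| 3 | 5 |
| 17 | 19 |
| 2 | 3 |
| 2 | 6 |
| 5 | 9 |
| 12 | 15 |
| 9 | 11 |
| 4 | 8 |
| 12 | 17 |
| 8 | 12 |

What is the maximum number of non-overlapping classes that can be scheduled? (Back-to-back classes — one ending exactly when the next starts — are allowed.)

6

Sort by end time and greedily take each interval whose start is ≥ the last chosen end.
Sorted by end: (2,3)  (3,5)  (2,6)  (4,8)  (5,9)  (9,11)  (8,12)  (12,15)  (12,17)  (17,19)
take (2,3); take (3,5); take (5,9); take (9,11); skip (8,12); take (12,15); take (17,19).
Selected 6 classes.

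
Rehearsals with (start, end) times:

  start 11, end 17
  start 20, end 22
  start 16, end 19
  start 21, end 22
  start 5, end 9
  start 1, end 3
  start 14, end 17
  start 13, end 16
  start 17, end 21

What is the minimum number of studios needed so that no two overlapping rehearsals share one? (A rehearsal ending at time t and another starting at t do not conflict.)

The answer is the maximum number of intervals overlapping at any instant.
starts: [1, 5, 11, 13, 14, 16, 17, 20, 21]
ends:   [3, 9, 16, 17, 17, 19, 21, 22, 22]
s1→1 e3→0 s5→1 e9→0 s11→1 s13→2 s14→3  — peak 3.

3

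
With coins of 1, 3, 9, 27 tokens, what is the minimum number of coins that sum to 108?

4

108 − 4×27→0
Total coins = 4 = 4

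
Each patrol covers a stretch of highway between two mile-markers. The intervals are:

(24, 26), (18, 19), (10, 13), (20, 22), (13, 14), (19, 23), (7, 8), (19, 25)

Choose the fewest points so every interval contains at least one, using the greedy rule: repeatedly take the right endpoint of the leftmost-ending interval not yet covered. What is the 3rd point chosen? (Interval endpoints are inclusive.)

19

By right end: [7,8]  [10,13]  [13,14]  [18,19]  [20,22]  [19,23]  [19,25]  [24,26]
[7,8] uncovered → point at 8; [10,13] uncovered → point at 13; [18,19] uncovered → point at 19; [20,22] uncovered → point at 22; [24,26] uncovered → point at 26.
Points: 8, 13, 19, 22, 26 (5 total).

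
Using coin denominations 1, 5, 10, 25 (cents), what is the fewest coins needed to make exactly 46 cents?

Use the largest denomination that fits, subtract, and repeat.
46 = 1×25 + 2×10 + 1×1
Total coins = 1 + 2 + 1 = 4

4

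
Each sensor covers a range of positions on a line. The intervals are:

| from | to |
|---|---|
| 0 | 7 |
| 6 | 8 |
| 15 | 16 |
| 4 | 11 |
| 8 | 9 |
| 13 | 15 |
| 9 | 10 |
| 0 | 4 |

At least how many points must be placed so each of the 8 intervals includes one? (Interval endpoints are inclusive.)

Sorted: [0,4] [0,7] [6,8] [8,9] [9,10] [4,11] [13,15] [15,16]
{[0,4],[0,7]} hit by 4; {[6,8],[8,9]} hit by 8; {[9,10],[4,11]} hit by 10; {[13,15],[15,16]} hit by 15.
Points: 4, 8, 10, 15 (4 total).

4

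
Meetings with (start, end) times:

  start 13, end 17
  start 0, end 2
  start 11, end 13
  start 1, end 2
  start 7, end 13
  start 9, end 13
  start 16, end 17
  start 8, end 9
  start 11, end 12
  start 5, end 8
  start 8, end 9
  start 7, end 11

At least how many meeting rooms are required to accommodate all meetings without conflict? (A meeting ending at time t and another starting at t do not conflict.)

Events (time:±→running): 0:+→1 1:+→2 2:-→1 2:-→0 5:+→1 7:+→2 7:+→3 8:-→2 8:+→3 8:+→4 … peak 4.

4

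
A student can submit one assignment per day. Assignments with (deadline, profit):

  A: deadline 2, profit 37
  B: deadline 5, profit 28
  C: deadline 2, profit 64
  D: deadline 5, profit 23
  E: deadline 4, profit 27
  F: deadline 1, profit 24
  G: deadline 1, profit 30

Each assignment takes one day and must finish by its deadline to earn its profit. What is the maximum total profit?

By profit: C(d2,64), A(d2,37), G(d1,30), B(d5,28), E(d4,27), F(d1,24), D(d5,23)
C→slot 2; A→slot 1; G skipped; B→slot 5; E→slot 4; F skipped; D→slot 3.
Profit = 37 + 64 + 23 + 27 + 28 = 179

179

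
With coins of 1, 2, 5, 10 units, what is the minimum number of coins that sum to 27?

4

27 = 2×10 + 1×5 + 1×2
Total coins = 2 + 1 + 1 = 4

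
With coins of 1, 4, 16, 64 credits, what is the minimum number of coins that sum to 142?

7

Use the largest denomination that fits, subtract, and repeat.
142 − 2×64→14 − 3×4→2 − 2×1→0
Total coins = 2 + 3 + 2 = 7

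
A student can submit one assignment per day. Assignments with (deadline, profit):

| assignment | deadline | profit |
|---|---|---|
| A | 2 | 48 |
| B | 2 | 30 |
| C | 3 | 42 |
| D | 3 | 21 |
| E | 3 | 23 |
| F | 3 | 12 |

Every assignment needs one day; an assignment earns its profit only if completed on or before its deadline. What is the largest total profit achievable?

Sort by profit descending; place each in the latest free slot ≤ its deadline.
Profit order: A=48 C=42 B=30 E=23 D=21 F=12
Assign: A→slot 2, C→slot 3, B→slot 1, E skipped, D skipped, F skipped.
Slots: [1:B] [2:A] [3:C]
Profit = 30 + 48 + 42 = 120

120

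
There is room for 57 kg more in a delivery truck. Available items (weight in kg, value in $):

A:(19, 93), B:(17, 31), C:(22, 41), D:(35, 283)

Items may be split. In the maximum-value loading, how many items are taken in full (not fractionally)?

2

Order: D (283/35=8.09) > A (93/19=4.89) > C (41/22=1.86) > B (31/17=1.82)
Fill: take D (35 @ 283) → take A (19 @ 93) → take 3/22 of C → 5.59; 57/57 used.
2 item(s) taken whole; one partial (take 3/22 of C).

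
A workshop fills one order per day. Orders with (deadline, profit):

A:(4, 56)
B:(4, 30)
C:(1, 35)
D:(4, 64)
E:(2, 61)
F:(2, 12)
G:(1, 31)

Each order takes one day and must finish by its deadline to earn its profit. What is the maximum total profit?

Take jobs in profit order; each goes to the latest open slot no later than its deadline.
Profit order: D=64 E=61 A=56 C=35 G=31 B=30 F=12
Assign: D→slot 4, E→slot 2, A→slot 3, C→slot 1, G skipped, B skipped, F skipped.
Slots: [1:C] [2:E] [3:A] [4:D]
Profit = 35 + 61 + 56 + 64 = 216

216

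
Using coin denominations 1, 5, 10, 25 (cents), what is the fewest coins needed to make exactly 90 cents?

5

Use the largest denomination that fits, subtract, and repeat.
90 − 3×25→15 − 1×10→5 − 1×5→0
Total coins = 3 + 1 + 1 = 5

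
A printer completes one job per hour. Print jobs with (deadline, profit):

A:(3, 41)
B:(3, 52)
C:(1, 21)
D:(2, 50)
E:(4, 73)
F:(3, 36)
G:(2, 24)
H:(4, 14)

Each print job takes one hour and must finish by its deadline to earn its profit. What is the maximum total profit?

216

By profit: E(d4,73), B(d3,52), D(d2,50), A(d3,41), F(d3,36), G(d2,24), C(d1,21), H(d4,14)
E→slot 4; B→slot 3; D→slot 2; A→slot 1; F skipped; G skipped; C skipped; H skipped.
Profit = 41 + 50 + 52 + 73 = 216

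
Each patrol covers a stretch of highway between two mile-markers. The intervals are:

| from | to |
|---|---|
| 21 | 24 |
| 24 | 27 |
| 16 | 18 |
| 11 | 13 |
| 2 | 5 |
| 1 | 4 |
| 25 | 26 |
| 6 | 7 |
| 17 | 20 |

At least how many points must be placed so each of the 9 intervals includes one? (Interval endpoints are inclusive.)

By right end: [1,4]  [2,5]  [6,7]  [11,13]  [16,18]  [17,20]  [21,24]  [25,26]  [24,27]
[1,4] uncovered → point at 4; [6,7] uncovered → point at 7; [11,13] uncovered → point at 13; [16,18] uncovered → point at 18; [21,24] uncovered → point at 24; [25,26] uncovered → point at 26.
Points: 4, 7, 13, 18, 24, 26 (6 total).

6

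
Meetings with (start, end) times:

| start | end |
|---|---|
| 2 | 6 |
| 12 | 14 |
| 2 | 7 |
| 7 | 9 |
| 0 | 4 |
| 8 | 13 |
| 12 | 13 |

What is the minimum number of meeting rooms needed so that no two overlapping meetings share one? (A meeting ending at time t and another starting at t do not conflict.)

3

Count concurrent intervals with a sweep; the peak is the room count.
starts: [0, 2, 2, 7, 8, 12, 12]
ends:   [4, 6, 7, 9, 13, 13, 14]
s0→1 s2→2 s2→3  — peak 3.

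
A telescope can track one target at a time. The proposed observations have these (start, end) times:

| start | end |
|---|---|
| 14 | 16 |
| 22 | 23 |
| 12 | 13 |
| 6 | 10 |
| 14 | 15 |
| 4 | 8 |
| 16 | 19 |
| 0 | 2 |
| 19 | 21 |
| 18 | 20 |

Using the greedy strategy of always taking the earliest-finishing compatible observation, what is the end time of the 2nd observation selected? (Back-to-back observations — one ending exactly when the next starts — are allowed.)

Greedy by earliest finish: after sorting by end time, pick each interval compatible with the last pick.
Sorted by end: (0,2)  (4,8)  (6,10)  (12,13)  (14,15)  (14,16)  (16,19)  (18,20)  (19,21)  (22,23)
take (0,2); take (4,8); take (12,13); take (14,15); take (16,19); take (19,21); take (22,23).
Selected: (0,2) (4,8) (12,13) (14,15) (16,19) (19,21) (22,23)

8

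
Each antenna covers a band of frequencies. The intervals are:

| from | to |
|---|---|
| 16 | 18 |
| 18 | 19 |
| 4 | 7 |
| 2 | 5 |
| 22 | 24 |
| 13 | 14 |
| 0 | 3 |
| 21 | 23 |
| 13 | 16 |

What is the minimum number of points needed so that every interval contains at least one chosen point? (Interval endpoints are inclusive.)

5

Process intervals by earliest right end; each time one isn't hit yet, stab at its right endpoint.
Sorted: [0,3] [2,5] [4,7] [13,14] [13,16] [16,18] [18,19] [21,23] [22,24]
{[0,3],[2,5]} hit by 3; {[4,7]} hit by 7; {[13,14],[13,16]} hit by 14; {[16,18],[18,19]} hit by 18; {[21,23],[22,24]} hit by 23.
Points: 3, 7, 14, 18, 23 (5 total).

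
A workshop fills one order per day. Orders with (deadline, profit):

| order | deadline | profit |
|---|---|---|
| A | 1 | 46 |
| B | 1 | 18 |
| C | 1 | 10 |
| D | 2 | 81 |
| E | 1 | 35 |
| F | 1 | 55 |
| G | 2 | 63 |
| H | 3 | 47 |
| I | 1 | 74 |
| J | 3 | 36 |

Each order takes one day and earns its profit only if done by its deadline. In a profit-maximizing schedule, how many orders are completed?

Profit order: D=81 I=74 G=63 F=55 H=47 A=46 J=36 E=35 B=18 C=10
Assign: D→slot 2, I→slot 1, G skipped, F skipped, H→slot 3, A skipped, J skipped, E skipped, B skipped, C skipped.
Slots: [1:I] [2:D] [3:H]
3 of 10 scheduled.

3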